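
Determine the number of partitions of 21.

792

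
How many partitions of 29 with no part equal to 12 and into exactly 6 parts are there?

Counting exhaustively, 407 partitions satisfy the conditions.

407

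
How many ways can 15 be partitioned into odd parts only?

27

A partial list (first 12 by largest part):
15
1, 1, 13
1, 3, 11
1, 1, 1, 1, 11
1, 5, 9
3, 3, 9
1, 1, 1, 3, 9
1, 1, 1, 1, 1, 1, 9
1, 7, 7
3, 5, 7
1, 1, 1, 5, 7
1, 1, 3, 3, 7
…and 15 more, for 27 total.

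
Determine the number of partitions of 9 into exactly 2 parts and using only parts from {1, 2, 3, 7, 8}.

2

Listing the qualifying partitions of 9:
8,1
7,2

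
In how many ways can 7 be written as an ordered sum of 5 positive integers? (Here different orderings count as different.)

15

Equivalently, choose which 4 of the 6 gaps become plus signs: C(6,4) = 15.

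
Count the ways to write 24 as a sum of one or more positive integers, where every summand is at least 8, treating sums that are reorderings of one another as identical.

7

The partitions of 24 that satisfy the conditions:
24
16,8
15,9
14,10
13,11
12,12
8,8,8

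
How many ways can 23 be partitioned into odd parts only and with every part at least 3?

Enumerating:
23
3+3+17
3+5+15
3+7+13
5+5+13
3+9+11
5+7+11
3+3+3+3+11
5+9+9
7+7+9
3+3+3+5+9
3+3+3+7+7
3+3+5+5+7
3+5+5+5+5
3+3+3+3+3+3+5
That's 15 in total.

15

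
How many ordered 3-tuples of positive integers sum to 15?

By stars and bars with positive parts, the count is C(14,2) = 91.

91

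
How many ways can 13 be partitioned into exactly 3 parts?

Enumerating:
11+1+1
10+2+1
9+3+1
9+2+2
8+4+1
8+3+2
7+5+1
7+4+2
7+3+3
6+6+1
6+5+2
6+4+3
5+5+3
5+4+4
Counting gives 14.

14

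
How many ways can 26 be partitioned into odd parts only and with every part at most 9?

91

Systematic enumeration (by largest part, then next-largest, …) yields 91.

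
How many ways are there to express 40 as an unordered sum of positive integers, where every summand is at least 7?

96

A full systematic count gives 96.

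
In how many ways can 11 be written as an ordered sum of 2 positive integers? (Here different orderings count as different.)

10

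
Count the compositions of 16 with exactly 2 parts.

A composition of 16 into 2 positive parts is chosen by placing 1 dividers among the 15 gaps between 16 units: C(15,1) = 15.

15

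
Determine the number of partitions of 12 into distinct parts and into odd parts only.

3

They are:
11 + 1
9 + 3
7 + 5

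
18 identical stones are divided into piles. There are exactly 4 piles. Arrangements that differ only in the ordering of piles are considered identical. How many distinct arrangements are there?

There are too many to list fully; the first 12 (by largest part) are:
15 + 1 + 1 + 1
14 + 2 + 1 + 1
13 + 3 + 1 + 1
13 + 2 + 2 + 1
12 + 4 + 1 + 1
12 + 3 + 2 + 1
12 + 2 + 2 + 2
11 + 5 + 1 + 1
11 + 4 + 2 + 1
11 + 3 + 3 + 1
11 + 3 + 2 + 2
10 + 6 + 1 + 1
…and 35 more, for 47 total.

47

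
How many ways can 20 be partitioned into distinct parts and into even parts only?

10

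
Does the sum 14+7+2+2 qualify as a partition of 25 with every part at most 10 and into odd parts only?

The parts sum to 25, and the condition 'no summand exceeds 10' is violated.

No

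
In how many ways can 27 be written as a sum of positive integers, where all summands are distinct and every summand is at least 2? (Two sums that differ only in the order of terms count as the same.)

A full systematic count gives 103.

103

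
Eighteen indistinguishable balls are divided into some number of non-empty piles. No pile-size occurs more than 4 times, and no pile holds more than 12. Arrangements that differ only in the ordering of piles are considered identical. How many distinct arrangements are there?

Counting exhaustively, 244 partitions satisfy the conditions.

244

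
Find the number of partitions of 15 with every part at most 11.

A full systematic count gives 169.

169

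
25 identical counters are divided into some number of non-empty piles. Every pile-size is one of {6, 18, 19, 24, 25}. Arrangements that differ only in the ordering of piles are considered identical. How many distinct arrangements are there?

2

They are:
25
19, 6
Counting gives 2.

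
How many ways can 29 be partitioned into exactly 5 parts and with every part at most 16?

280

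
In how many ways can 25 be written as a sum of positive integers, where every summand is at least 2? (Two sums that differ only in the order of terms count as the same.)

383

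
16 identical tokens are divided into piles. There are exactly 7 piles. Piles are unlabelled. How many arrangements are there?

There are too many to list fully; the first 12 (by largest part) are:
10 + 1 + 1 + 1 + 1 + 1 + 1
9 + 2 + 1 + 1 + 1 + 1 + 1
8 + 3 + 1 + 1 + 1 + 1 + 1
8 + 2 + 2 + 1 + 1 + 1 + 1
7 + 4 + 1 + 1 + 1 + 1 + 1
7 + 3 + 2 + 1 + 1 + 1 + 1
7 + 2 + 2 + 2 + 1 + 1 + 1
6 + 5 + 1 + 1 + 1 + 1 + 1
6 + 4 + 2 + 1 + 1 + 1 + 1
6 + 3 + 3 + 1 + 1 + 1 + 1
6 + 3 + 2 + 2 + 1 + 1 + 1
6 + 2 + 2 + 2 + 2 + 1 + 1
…and 16 more, for 28 total.

28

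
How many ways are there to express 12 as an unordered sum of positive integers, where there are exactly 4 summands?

15

Listing the qualifying partitions of 12:
1+1+1+9
1+1+2+8
1+1+3+7
1+2+2+7
1+1+4+6
1+2+3+6
2+2+2+6
1+1+5+5
1+2+4+5
1+3+3+5
2+2+3+5
1+3+4+4
2+2+4+4
2+3+3+4
3+3+3+3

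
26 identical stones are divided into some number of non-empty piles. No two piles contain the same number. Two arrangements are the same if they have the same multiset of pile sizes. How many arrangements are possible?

165

Systematic enumeration (by largest part, then next-largest, …) yields 165.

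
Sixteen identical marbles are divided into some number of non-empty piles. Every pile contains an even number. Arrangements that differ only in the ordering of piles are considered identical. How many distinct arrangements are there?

22

Enumerating:
16
14,2
12,4
12,2,2
10,6
10,4,2
10,2,2,2
8,8
8,6,2
8,4,4
8,4,2,2
8,2,2,2,2
6,6,4
6,6,2,2
6,4,4,2
6,4,2,2,2
6,2,2,2,2,2
4,4,4,4
4,4,4,2,2
4,4,2,2,2,2
4,2,2,2,2,2,2
2,2,2,2,2,2,2,2
Counting gives 22.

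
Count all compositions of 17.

65536

Each of the 16 gaps between 17 units is either a break or not: 2^16 = 65536.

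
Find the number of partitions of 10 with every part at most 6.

A partial list (first 12 by largest part):
4, 6
1, 3, 6
2, 2, 6
1, 1, 2, 6
1, 1, 1, 1, 6
5, 5
1, 4, 5
2, 3, 5
1, 1, 3, 5
1, 2, 2, 5
1, 1, 1, 2, 5
1, 1, 1, 1, 1, 5
…and 23 more, for 35 total.

35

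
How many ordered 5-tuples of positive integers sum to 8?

35

Equivalently, choose which 4 of the 7 gaps become plus signs: C(7,4) = 35.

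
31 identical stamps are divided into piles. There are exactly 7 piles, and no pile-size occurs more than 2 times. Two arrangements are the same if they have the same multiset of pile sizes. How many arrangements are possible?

Direct enumeration gives 261 partitions.

261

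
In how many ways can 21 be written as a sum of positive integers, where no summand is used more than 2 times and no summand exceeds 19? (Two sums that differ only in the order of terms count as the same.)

A full systematic count gives 241.

241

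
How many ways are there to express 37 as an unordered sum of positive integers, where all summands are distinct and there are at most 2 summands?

Enumerating:
37
36,1
35,2
34,3
33,4
32,5
31,6
30,7
29,8
28,9
27,10
26,11
25,12
24,13
23,14
22,15
21,16
20,17
19,18
Counting gives 19.

19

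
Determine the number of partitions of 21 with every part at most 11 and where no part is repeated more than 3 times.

319

Enumerating by decreasing first part gives 319 partitions in all.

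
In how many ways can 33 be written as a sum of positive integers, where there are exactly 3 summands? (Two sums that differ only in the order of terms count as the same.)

91

Systematic enumeration (by largest part, then next-largest, …) yields 91.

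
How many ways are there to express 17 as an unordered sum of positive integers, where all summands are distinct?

38

There are too many to list fully; the first 12 (by largest part) are:
17
16, 1
15, 2
14, 3
14, 2, 1
13, 4
13, 3, 1
12, 5
12, 4, 1
12, 3, 2
11, 6
11, 5, 1
…and 26 more, for 38 total.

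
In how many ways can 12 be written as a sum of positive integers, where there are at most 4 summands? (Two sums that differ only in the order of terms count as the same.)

34

There are too many to list fully; the first 12 (by largest part) are:
12
11,1
10,2
10,1,1
9,3
9,2,1
9,1,1,1
8,4
8,3,1
8,2,2
8,2,1,1
7,5
…and 22 more, for 34 total.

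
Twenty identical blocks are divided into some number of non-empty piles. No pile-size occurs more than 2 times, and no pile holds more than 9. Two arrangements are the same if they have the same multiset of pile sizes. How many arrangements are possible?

120

Enumerating by decreasing first part gives 120 partitions in all.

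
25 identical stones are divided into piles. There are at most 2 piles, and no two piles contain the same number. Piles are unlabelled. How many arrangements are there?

They are:
25
24, 1
23, 2
22, 3
21, 4
20, 5
19, 6
18, 7
17, 8
16, 9
15, 10
14, 11
13, 12

13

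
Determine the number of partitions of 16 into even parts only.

Enumerating:
16
14, 2
12, 4
12, 2, 2
10, 6
10, 4, 2
10, 2, 2, 2
8, 8
8, 6, 2
8, 4, 4
8, 4, 2, 2
8, 2, 2, 2, 2
6, 6, 4
6, 6, 2, 2
6, 4, 4, 2
6, 4, 2, 2, 2
6, 2, 2, 2, 2, 2
4, 4, 4, 4
4, 4, 4, 2, 2
4, 4, 2, 2, 2, 2
4, 2, 2, 2, 2, 2, 2
2, 2, 2, 2, 2, 2, 2, 2
Counting gives 22.

22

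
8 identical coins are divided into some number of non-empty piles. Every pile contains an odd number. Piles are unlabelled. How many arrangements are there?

6

They are:
1,7
3,5
1,1,1,5
1,1,3,3
1,1,1,1,1,3
1,1,1,1,1,1,1,1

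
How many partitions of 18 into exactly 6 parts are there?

There are too many to list fully; the first 12 (by largest part) are:
13 + 1 + 1 + 1 + 1 + 1
12 + 2 + 1 + 1 + 1 + 1
11 + 3 + 1 + 1 + 1 + 1
11 + 2 + 2 + 1 + 1 + 1
10 + 4 + 1 + 1 + 1 + 1
10 + 3 + 2 + 1 + 1 + 1
10 + 2 + 2 + 2 + 1 + 1
9 + 5 + 1 + 1 + 1 + 1
9 + 4 + 2 + 1 + 1 + 1
9 + 3 + 3 + 1 + 1 + 1
9 + 3 + 2 + 2 + 1 + 1
9 + 2 + 2 + 2 + 2 + 1
…and 46 more, for 58 total.

58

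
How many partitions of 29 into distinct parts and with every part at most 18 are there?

A full systematic count gives 213.

213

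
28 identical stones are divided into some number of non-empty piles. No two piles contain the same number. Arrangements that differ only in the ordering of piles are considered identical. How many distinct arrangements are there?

222

Direct enumeration gives 222 partitions.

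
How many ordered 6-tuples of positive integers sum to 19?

8568

By stars and bars with positive parts, the count is C(18,5) = 8568.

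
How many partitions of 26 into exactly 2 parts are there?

13

The partitions of 26 that satisfy the conditions:
1, 25
2, 24
3, 23
4, 22
5, 21
6, 20
7, 19
8, 18
9, 17
10, 16
11, 15
12, 14
13, 13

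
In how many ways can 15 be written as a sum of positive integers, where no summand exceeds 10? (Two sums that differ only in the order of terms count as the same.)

There are 164 such partitions.

164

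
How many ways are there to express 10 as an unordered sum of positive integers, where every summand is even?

7

Listing the qualifying partitions of 10:
10
8 + 2
6 + 4
6 + 2 + 2
4 + 4 + 2
4 + 2 + 2 + 2
2 + 2 + 2 + 2 + 2
Counting gives 7.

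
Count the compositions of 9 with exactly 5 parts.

Equivalently, choose which 4 of the 8 gaps become plus signs: C(8,4) = 70.

70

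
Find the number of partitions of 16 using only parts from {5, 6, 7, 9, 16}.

Enumerating:
16
9, 7
6, 5, 5
That's 3 in total.

3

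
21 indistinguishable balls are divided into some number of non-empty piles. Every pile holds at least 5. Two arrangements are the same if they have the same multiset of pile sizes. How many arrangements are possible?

15

The partitions of 21 that satisfy the conditions:
21
16,5
15,6
14,7
13,8
12,9
11,10
11,5,5
10,6,5
9,7,5
9,6,6
8,8,5
8,7,6
7,7,7
6,5,5,5
Counting gives 15.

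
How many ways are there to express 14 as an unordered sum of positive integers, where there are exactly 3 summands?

Enumerating:
1, 1, 12
1, 2, 11
1, 3, 10
2, 2, 10
1, 4, 9
2, 3, 9
1, 5, 8
2, 4, 8
3, 3, 8
1, 6, 7
2, 5, 7
3, 4, 7
2, 6, 6
3, 5, 6
4, 4, 6
4, 5, 5
That's 16 in total.

16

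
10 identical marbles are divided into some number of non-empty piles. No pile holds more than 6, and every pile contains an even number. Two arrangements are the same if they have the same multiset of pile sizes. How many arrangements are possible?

5

The partitions of 10 that satisfy the conditions:
6, 4
6, 2, 2
4, 4, 2
4, 2, 2, 2
2, 2, 2, 2, 2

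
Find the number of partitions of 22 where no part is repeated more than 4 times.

628

Enumerating by decreasing first part gives 628 partitions in all.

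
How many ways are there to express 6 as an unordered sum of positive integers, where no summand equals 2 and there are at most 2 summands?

3

Enumerating:
6
5,1
3,3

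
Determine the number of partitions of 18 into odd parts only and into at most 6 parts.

There are too many to list fully; the first 12 (by largest part) are:
17, 1
15, 3
15, 1, 1, 1
13, 5
13, 3, 1, 1
13, 1, 1, 1, 1, 1
11, 7
11, 5, 1, 1
11, 3, 3, 1
11, 3, 1, 1, 1, 1
9, 9
9, 7, 1, 1
…and 15 more, for 27 total.

27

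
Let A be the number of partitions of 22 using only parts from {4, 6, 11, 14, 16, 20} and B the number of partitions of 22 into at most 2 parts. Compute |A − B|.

Partitions of 22 using only parts from {4, 6, 11, 14, 16, 20}: 5.
Partitions of 22 into at most 2 parts: 12.
|5 − 12| = 7.

7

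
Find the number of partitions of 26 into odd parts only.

A full systematic count gives 165.

165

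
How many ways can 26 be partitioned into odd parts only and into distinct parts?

12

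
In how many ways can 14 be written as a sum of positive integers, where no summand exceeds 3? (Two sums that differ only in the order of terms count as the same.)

24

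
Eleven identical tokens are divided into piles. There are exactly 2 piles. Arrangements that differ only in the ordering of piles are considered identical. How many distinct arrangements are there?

They are:
10,1
9,2
8,3
7,4
6,5
Counting gives 5.

5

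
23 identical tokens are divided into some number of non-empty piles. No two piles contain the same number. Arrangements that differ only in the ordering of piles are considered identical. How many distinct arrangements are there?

Direct enumeration gives 104 partitions.

104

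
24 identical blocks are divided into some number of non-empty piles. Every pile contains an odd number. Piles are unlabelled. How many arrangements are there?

122

A full systematic count gives 122.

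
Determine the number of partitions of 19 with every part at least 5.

Listing the qualifying partitions of 19:
19
5, 14
6, 13
7, 12
8, 11
9, 10
5, 5, 9
5, 6, 8
5, 7, 7
6, 6, 7

10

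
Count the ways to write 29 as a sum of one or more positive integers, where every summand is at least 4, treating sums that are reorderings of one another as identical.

Counting exhaustively, 115 partitions satisfy the conditions.

115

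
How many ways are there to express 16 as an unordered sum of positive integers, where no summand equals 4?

A full systematic count gives 154.

154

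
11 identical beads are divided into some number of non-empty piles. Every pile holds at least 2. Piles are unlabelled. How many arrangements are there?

14

Enumerating:
11
9, 2
8, 3
7, 4
7, 2, 2
6, 5
6, 3, 2
5, 4, 2
5, 3, 3
5, 2, 2, 2
4, 4, 3
4, 3, 2, 2
3, 3, 3, 2
3, 2, 2, 2, 2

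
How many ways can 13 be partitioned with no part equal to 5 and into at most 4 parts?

There are too many to list fully; the first 12 (by largest part) are:
13
12 + 1
11 + 2
11 + 1 + 1
10 + 3
10 + 2 + 1
10 + 1 + 1 + 1
9 + 4
9 + 3 + 1
9 + 2 + 2
9 + 2 + 1 + 1
8 + 4 + 1
…and 17 more, for 29 total.

29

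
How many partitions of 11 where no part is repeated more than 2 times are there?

27

A partial list (first 12 by largest part):
11
1, 10
2, 9
1, 1, 9
3, 8
1, 2, 8
4, 7
1, 3, 7
2, 2, 7
1, 1, 2, 7
5, 6
1, 4, 6
…and 15 more, for 27 total.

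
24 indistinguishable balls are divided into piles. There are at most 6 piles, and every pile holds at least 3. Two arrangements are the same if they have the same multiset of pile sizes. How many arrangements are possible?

Counting exhaustively, 106 partitions satisfy the conditions.

106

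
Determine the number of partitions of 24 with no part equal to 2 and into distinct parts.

70

A partial list (first 12 by largest part):
24
23 + 1
21 + 3
20 + 4
20 + 3 + 1
19 + 5
19 + 4 + 1
18 + 6
18 + 5 + 1
17 + 7
17 + 6 + 1
17 + 4 + 3
…and 58 more, for 70 total.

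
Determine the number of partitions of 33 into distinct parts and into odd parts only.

The partitions of 33 that satisfy the conditions:
33
1+3+29
1+5+27
1+7+25
3+5+25
1+9+23
3+7+23
1+11+21
3+9+21
5+7+21
1+13+19
3+11+19
5+9+19
1+15+17
3+13+17
5+11+17
7+9+17
1+3+5+7+17
5+13+15
7+11+15
1+3+5+9+15
9+11+13
1+3+5+11+13
1+3+7+9+13
1+5+7+9+11
That's 25 in total.

25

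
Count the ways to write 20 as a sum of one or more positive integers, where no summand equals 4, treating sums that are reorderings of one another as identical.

396

Systematic enumeration (by largest part, then next-largest, …) yields 396.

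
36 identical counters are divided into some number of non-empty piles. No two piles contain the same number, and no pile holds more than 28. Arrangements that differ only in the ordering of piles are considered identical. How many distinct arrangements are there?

Enumerating by decreasing first part gives 649 partitions in all.

649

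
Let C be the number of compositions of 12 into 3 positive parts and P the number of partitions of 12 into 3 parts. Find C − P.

43

Compositions: C(11,2) = 55.
Partitions of 12 into exactly 3 parts: 12.
Difference: 55 − 12 = 43.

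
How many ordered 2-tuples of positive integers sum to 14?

A composition of 14 into 2 positive parts is chosen by placing 1 dividers among the 13 gaps between 14 units: C(13,1) = 13.

13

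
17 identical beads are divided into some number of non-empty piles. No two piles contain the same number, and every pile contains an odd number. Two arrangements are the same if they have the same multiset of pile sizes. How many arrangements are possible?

Enumerating:
17
1+3+13
1+5+11
1+7+9
3+5+9
That's 5 in total.

5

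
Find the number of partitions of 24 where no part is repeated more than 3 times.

There are 722 such partitions.

722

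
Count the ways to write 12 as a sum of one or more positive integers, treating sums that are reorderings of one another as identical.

A full systematic count gives 77.

77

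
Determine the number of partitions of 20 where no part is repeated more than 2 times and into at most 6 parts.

Direct enumeration gives 192 partitions.

192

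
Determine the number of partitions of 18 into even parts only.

30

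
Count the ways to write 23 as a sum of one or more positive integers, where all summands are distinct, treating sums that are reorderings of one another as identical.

Direct enumeration gives 104 partitions.

104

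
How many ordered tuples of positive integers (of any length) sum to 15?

Each of the 14 gaps between 15 units is either a break or not: 2^14 = 16384.

16384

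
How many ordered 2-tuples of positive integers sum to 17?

Equivalently, choose which 1 of the 16 gaps become plus signs: C(16,1) = 16.

16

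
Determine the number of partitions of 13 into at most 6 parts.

Enumerating by decreasing first part gives 71 partitions in all.

71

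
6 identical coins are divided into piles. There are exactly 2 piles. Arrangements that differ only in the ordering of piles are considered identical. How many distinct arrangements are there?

3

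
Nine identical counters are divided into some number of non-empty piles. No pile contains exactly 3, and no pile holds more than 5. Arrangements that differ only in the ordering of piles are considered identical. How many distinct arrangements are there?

Listing the qualifying partitions of 9:
4 + 5
2 + 2 + 5
1 + 1 + 2 + 5
1 + 1 + 1 + 1 + 5
1 + 4 + 4
1 + 2 + 2 + 4
1 + 1 + 1 + 2 + 4
1 + 1 + 1 + 1 + 1 + 4
1 + 2 + 2 + 2 + 2
1 + 1 + 1 + 2 + 2 + 2
1 + 1 + 1 + 1 + 1 + 2 + 2
1 + 1 + 1 + 1 + 1 + 1 + 1 + 2
1 + 1 + 1 + 1 + 1 + 1 + 1 + 1 + 1

13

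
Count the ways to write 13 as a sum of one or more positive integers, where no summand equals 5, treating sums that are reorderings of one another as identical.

Systematic enumeration (by largest part, then next-largest, …) yields 79.

79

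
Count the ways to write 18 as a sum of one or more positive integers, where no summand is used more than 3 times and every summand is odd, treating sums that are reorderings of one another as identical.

21

Listing the qualifying partitions of 18:
17+1
15+3
15+1+1+1
13+5
13+3+1+1
11+7
11+5+1+1
11+3+3+1
9+9
9+7+1+1
9+5+3+1
9+3+3+3
9+3+3+1+1+1
7+7+3+1
7+5+5+1
7+5+3+3
7+5+3+1+1+1
7+3+3+3+1+1
5+5+5+3
5+5+5+1+1+1
5+5+3+3+1+1
Counting gives 21.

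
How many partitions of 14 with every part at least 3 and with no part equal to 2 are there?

They are:
14
11 + 3
10 + 4
9 + 5
8 + 6
8 + 3 + 3
7 + 7
7 + 4 + 3
6 + 5 + 3
6 + 4 + 4
5 + 5 + 4
5 + 3 + 3 + 3
4 + 4 + 3 + 3
Counting gives 13.

13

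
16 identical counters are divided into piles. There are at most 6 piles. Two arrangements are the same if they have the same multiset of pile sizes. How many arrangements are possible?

There are 136 such partitions.

136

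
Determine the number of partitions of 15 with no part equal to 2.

75

Counting exhaustively, 75 partitions satisfy the conditions.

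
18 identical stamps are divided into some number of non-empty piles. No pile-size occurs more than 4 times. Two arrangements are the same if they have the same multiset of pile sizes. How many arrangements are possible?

Direct enumeration gives 262 partitions.

262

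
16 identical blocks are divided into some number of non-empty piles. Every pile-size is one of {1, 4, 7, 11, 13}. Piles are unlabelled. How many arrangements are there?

The partitions of 16 that satisfy the conditions:
1 + 1 + 1 + 13
1 + 4 + 11
1 + 1 + 1 + 1 + 1 + 11
1 + 1 + 7 + 7
1 + 4 + 4 + 7
1 + 1 + 1 + 1 + 1 + 4 + 7
1 + 1 + 1 + 1 + 1 + 1 + 1 + 1 + 1 + 7
4 + 4 + 4 + 4
1 + 1 + 1 + 1 + 4 + 4 + 4
1 + 1 + 1 + 1 + 1 + 1 + 1 + 1 + 4 + 4
1 + 1 + 1 + 1 + 1 + 1 + 1 + 1 + 1 + 1 + 1 + 1 + 4
1 + 1 + 1 + 1 + 1 + 1 + 1 + 1 + 1 + 1 + 1 + 1 + 1 + 1 + 1 + 1

12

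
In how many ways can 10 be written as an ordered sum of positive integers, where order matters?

512

Each of the 9 gaps between 10 units is either a break or not: 2^9 = 512.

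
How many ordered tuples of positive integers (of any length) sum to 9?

256

The number of compositions of n is 2^(n−1); here 2^8 = 256.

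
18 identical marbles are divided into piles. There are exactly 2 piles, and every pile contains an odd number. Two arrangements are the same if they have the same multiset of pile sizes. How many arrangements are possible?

The partitions of 18 that satisfy the conditions:
17,1
15,3
13,5
11,7
9,9

5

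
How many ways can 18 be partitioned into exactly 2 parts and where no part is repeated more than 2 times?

Listing the qualifying partitions of 18:
17 + 1
16 + 2
15 + 3
14 + 4
13 + 5
12 + 6
11 + 7
10 + 8
9 + 9

9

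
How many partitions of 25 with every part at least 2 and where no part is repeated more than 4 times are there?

328

Direct enumeration gives 328 partitions.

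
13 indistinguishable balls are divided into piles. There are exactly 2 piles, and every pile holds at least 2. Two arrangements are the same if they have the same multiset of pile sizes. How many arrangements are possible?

The partitions of 13 that satisfy the conditions:
11, 2
10, 3
9, 4
8, 5
7, 6

5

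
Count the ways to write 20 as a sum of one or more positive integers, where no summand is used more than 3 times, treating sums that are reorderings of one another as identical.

Enumerating by decreasing first part gives 320 partitions in all.

320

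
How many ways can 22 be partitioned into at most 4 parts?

There are 136 such partitions.

136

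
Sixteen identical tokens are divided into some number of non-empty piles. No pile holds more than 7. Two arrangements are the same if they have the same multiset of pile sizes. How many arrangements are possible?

Counting exhaustively, 164 partitions satisfy the conditions.

164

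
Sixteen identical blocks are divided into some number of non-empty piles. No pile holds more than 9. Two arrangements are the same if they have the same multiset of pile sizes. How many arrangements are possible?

There are 201 such partitions.

201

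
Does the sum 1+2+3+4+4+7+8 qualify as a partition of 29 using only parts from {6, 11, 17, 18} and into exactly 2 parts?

No

The parts sum to 29, and the condition 'each summand belongs to {6, 11, 17, 18}' is violated.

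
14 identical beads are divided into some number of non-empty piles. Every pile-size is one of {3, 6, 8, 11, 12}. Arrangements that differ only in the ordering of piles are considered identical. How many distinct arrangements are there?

3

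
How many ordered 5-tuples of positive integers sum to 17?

1820

A composition of 17 into 5 positive parts is chosen by placing 4 dividers among the 16 gaps between 17 units: C(16,4) = 1820.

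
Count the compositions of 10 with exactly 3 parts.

A composition of 10 into 3 positive parts is chosen by placing 2 dividers among the 9 gaps between 10 units: C(9,2) = 36.

36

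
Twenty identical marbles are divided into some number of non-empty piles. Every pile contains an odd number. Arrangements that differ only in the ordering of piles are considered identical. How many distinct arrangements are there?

There are too many to list fully; the first 12 (by largest part) are:
1 + 19
3 + 17
1 + 1 + 1 + 17
5 + 15
1 + 1 + 3 + 15
1 + 1 + 1 + 1 + 1 + 15
7 + 13
1 + 1 + 5 + 13
1 + 3 + 3 + 13
1 + 1 + 1 + 1 + 3 + 13
1 + 1 + 1 + 1 + 1 + 1 + 1 + 13
9 + 11
…and 52 more, for 64 total.

64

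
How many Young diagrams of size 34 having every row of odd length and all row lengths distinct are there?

26

A partial list (first 12 by largest part):
1, 33
3, 31
5, 29
7, 27
9, 25
1, 3, 5, 25
11, 23
1, 3, 7, 23
13, 21
1, 3, 9, 21
1, 5, 7, 21
15, 19
…and 14 more, for 26 total.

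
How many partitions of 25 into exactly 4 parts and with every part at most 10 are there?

There are too many to list fully; the first 12 (by largest part) are:
1, 4, 10, 10
2, 3, 10, 10
1, 5, 9, 10
2, 4, 9, 10
3, 3, 9, 10
1, 6, 8, 10
2, 5, 8, 10
3, 4, 8, 10
1, 7, 7, 10
2, 6, 7, 10
3, 5, 7, 10
4, 4, 7, 10
…and 26 more, for 38 total.

38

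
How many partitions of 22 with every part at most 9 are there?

Systematic enumeration (by largest part, then next-largest, …) yields 732.

732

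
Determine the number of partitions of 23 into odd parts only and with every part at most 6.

25

The partitions of 23 that satisfy the conditions:
5+5+5+5+3
5+5+5+5+1+1+1
5+5+5+3+3+1+1
5+5+5+3+1+1+1+1+1
5+5+5+1+1+1+1+1+1+1+1
5+5+3+3+3+3+1
5+5+3+3+3+1+1+1+1
5+5+3+3+1+1+1+1+1+1+1
5+5+3+1+1+1+1+1+1+1+1+1+1
5+5+1+1+1+1+1+1+1+1+1+1+1+1+1
5+3+3+3+3+3+3
5+3+3+3+3+3+1+1+1
5+3+3+3+3+1+1+1+1+1+1
5+3+3+3+1+1+1+1+1+1+1+1+1
5+3+3+1+1+1+1+1+1+1+1+1+1+1+1
5+3+1+1+1+1+1+1+1+1+1+1+1+1+1+1+1
5+1+1+1+1+1+1+1+1+1+1+1+1+1+1+1+1+1+1
3+3+3+3+3+3+3+1+1
3+3+3+3+3+3+1+1+1+1+1
3+3+3+3+3+1+1+1+1+1+1+1+1
3+3+3+3+1+1+1+1+1+1+1+1+1+1+1
3+3+3+1+1+1+1+1+1+1+1+1+1+1+1+1+1
3+3+1+1+1+1+1+1+1+1+1+1+1+1+1+1+1+1+1
3+1+1+1+1+1+1+1+1+1+1+1+1+1+1+1+1+1+1+1+1
1+1+1+1+1+1+1+1+1+1+1+1+1+1+1+1+1+1+1+1+1+1+1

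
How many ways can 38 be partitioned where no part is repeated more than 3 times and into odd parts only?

Direct enumeration gives 248 partitions.

248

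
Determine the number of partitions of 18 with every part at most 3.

37

A partial list (first 12 by largest part):
3, 3, 3, 3, 3, 3
3, 3, 3, 3, 3, 2, 1
3, 3, 3, 3, 3, 1, 1, 1
3, 3, 3, 3, 2, 2, 2
3, 3, 3, 3, 2, 2, 1, 1
3, 3, 3, 3, 2, 1, 1, 1, 1
3, 3, 3, 3, 1, 1, 1, 1, 1, 1
3, 3, 3, 2, 2, 2, 2, 1
3, 3, 3, 2, 2, 2, 1, 1, 1
3, 3, 3, 2, 2, 1, 1, 1, 1, 1
3, 3, 3, 2, 1, 1, 1, 1, 1, 1, 1
3, 3, 3, 1, 1, 1, 1, 1, 1, 1, 1, 1
…and 25 more, for 37 total.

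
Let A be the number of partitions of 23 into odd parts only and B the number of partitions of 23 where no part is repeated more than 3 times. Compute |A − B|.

Partitions of 23 into odd parts only: 104.
Partitions of 23 where no part is repeated more than 3 times: 592.
|104 − 592| = 488.

488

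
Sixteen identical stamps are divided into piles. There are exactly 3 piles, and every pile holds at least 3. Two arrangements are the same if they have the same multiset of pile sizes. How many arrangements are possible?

The partitions of 16 that satisfy the conditions:
10,3,3
9,4,3
8,5,3
8,4,4
7,6,3
7,5,4
6,6,4
6,5,5

8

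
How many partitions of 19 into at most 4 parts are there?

Counting exhaustively, 94 partitions satisfy the conditions.

94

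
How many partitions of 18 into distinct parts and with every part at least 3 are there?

Enumerating:
18
3, 15
4, 14
5, 13
6, 12
7, 11
3, 4, 11
8, 10
3, 5, 10
3, 6, 9
4, 5, 9
3, 7, 8
4, 6, 8
5, 6, 7
3, 4, 5, 6
Counting gives 15.

15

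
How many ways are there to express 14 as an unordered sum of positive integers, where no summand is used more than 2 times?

A partial list (first 12 by largest part):
14
13, 1
12, 2
12, 1, 1
11, 3
11, 2, 1
10, 4
10, 3, 1
10, 2, 2
10, 2, 1, 1
9, 5
9, 4, 1
…and 45 more, for 57 total.

57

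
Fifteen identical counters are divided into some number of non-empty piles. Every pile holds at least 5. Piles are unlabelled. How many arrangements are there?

The partitions of 15 that satisfy the conditions:
15
10, 5
9, 6
8, 7
5, 5, 5
Counting gives 5.

5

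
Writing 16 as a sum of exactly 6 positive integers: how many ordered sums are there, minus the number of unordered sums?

Compositions: C(15,5) = 3003.
Partitions of 16 into exactly 6 parts: 35.
Difference: 3003 − 35 = 2968.

2968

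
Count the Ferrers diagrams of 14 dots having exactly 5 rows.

23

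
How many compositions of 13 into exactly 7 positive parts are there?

924

By stars and bars with positive parts, the count is C(12,6) = 924.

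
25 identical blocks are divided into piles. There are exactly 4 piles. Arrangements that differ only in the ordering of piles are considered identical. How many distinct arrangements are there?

120

Direct enumeration gives 120 partitions.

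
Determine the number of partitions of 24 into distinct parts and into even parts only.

15

They are:
24
2,22
4,20
6,18
2,4,18
8,16
2,6,16
10,14
2,8,14
4,6,14
2,10,12
4,8,12
2,4,6,12
6,8,10
2,4,8,10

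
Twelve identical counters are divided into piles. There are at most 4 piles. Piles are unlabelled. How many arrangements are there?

34

A partial list (first 12 by largest part):
12
11 + 1
10 + 2
10 + 1 + 1
9 + 3
9 + 2 + 1
9 + 1 + 1 + 1
8 + 4
8 + 3 + 1
8 + 2 + 2
8 + 2 + 1 + 1
7 + 5
…and 22 more, for 34 total.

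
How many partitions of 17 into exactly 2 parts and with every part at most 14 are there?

6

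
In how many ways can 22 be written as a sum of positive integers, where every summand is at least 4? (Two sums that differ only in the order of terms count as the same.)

34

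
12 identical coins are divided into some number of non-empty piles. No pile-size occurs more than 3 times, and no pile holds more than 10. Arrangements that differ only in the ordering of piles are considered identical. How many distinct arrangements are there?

48

There are too many to list fully; the first 12 (by largest part) are:
10+2
10+1+1
9+3
9+2+1
9+1+1+1
8+4
8+3+1
8+2+2
8+2+1+1
7+5
7+4+1
7+3+2
…and 36 more, for 48 total.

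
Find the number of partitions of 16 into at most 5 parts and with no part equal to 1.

47

There are too many to list fully; the first 12 (by largest part) are:
16
14+2
13+3
12+4
12+2+2
11+5
11+3+2
10+6
10+4+2
10+3+3
10+2+2+2
9+7
…and 35 more, for 47 total.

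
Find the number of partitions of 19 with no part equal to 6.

Systematic enumeration (by largest part, then next-largest, …) yields 389.

389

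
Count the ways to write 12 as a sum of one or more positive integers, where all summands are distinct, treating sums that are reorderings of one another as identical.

15

The partitions of 12 that satisfy the conditions:
12
1 + 11
2 + 10
3 + 9
1 + 2 + 9
4 + 8
1 + 3 + 8
5 + 7
1 + 4 + 7
2 + 3 + 7
1 + 5 + 6
2 + 4 + 6
1 + 2 + 3 + 6
3 + 4 + 5
1 + 2 + 4 + 5
That's 15 in total.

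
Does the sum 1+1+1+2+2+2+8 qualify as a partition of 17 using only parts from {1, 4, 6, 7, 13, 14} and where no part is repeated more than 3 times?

No

The parts sum to 17, and the condition 'each summand belongs to {1, 4, 6, 7, 13, 14}' is violated.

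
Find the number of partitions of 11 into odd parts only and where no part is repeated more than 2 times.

5

Enumerating:
11
1, 1, 9
1, 3, 7
1, 5, 5
3, 3, 5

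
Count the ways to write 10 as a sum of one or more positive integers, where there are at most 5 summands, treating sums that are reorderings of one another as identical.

30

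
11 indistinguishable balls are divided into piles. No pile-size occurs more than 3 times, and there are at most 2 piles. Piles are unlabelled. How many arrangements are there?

The partitions of 11 that satisfy the conditions:
11
10+1
9+2
8+3
7+4
6+5
Counting gives 6.

6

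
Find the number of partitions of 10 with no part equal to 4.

31

There are too many to list fully; the first 12 (by largest part) are:
10
1+9
2+8
1+1+8
3+7
1+2+7
1+1+1+7
1+3+6
2+2+6
1+1+2+6
1+1+1+1+6
5+5
…and 19 more, for 31 total.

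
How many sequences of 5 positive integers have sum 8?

35

By stars and bars with positive parts, the count is C(7,4) = 35.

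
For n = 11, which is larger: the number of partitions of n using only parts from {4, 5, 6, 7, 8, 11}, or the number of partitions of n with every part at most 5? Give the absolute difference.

34

Partitions of 11 using only parts from {4, 5, 6, 7, 8, 11}: 3.
Partitions of 11 with every part at most 5: 37.
|3 − 37| = 34.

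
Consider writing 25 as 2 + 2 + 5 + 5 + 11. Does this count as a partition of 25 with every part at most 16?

Yes

The parts sum to 25, and the condition 'no summand exceeds 16' holds.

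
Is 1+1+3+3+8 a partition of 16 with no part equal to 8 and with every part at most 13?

The parts sum to 16, and the condition 'no summand equals 8' is violated.

No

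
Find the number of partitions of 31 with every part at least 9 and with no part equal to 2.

12

Enumerating:
31
22,9
21,10
20,11
19,12
18,13
17,14
16,15
13,9,9
12,10,9
11,11,9
11,10,10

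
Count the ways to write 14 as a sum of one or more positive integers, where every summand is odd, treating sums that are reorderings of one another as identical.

22

The partitions of 14 that satisfy the conditions:
1,13
3,11
1,1,1,11
5,9
1,1,3,9
1,1,1,1,1,9
7,7
1,1,5,7
1,3,3,7
1,1,1,1,3,7
1,1,1,1,1,1,1,7
1,3,5,5
1,1,1,1,5,5
3,3,3,5
1,1,1,3,3,5
1,1,1,1,1,1,3,5
1,1,1,1,1,1,1,1,1,5
1,1,3,3,3,3
1,1,1,1,1,3,3,3
1,1,1,1,1,1,1,1,3,3
1,1,1,1,1,1,1,1,1,1,1,3
1,1,1,1,1,1,1,1,1,1,1,1,1,1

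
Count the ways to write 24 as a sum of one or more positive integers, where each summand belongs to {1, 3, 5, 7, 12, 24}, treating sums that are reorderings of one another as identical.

65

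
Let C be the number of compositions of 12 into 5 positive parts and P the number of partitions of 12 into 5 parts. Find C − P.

Ordered (compositions into 5 parts): C(11,4) = 330.
Partitions of 12 into exactly 5 parts: 13.
Difference: 330 − 13 = 317.

317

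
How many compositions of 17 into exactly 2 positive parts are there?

16

Place 1 bars in the 16 internal gaps of a row of 17 dots: C(16,1) = 16.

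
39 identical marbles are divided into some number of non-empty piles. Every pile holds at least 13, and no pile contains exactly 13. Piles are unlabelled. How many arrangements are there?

7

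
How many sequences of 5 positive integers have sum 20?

3876

Equivalently, choose which 4 of the 19 gaps become plus signs: C(19,4) = 3876.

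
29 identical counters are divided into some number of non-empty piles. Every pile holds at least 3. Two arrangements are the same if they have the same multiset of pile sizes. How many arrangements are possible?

273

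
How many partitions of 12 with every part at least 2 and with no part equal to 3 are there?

13

Enumerating:
12
10, 2
8, 4
8, 2, 2
7, 5
6, 6
6, 4, 2
6, 2, 2, 2
5, 5, 2
4, 4, 4
4, 4, 2, 2
4, 2, 2, 2, 2
2, 2, 2, 2, 2, 2
That's 13 in total.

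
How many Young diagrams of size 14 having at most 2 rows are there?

8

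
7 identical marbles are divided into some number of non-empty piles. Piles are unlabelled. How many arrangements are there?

15

Enumerating:
7
6,1
5,2
5,1,1
4,3
4,2,1
4,1,1,1
3,3,1
3,2,2
3,2,1,1
3,1,1,1,1
2,2,2,1
2,2,1,1,1
2,1,1,1,1,1
1,1,1,1,1,1,1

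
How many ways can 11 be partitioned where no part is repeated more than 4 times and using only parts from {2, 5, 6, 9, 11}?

They are:
11
2+9
5+6
2+2+2+5
That's 4 in total.

4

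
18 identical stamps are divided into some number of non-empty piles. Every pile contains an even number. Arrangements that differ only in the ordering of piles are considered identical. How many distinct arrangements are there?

30

There are too many to list fully; the first 12 (by largest part) are:
18
16+2
14+4
14+2+2
12+6
12+4+2
12+2+2+2
10+8
10+6+2
10+4+4
10+4+2+2
10+2+2+2+2
…and 18 more, for 30 total.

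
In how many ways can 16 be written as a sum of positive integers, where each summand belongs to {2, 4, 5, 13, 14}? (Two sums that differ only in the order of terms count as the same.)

They are:
14+2
5+5+4+2
5+5+2+2+2
4+4+4+4
4+4+4+2+2
4+4+2+2+2+2
4+2+2+2+2+2+2
2+2+2+2+2+2+2+2
That's 8 in total.

8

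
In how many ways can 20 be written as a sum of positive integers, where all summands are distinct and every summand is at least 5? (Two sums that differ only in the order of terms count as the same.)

8

They are:
20
15 + 5
14 + 6
13 + 7
12 + 8
11 + 9
9 + 6 + 5
8 + 7 + 5
Counting gives 8.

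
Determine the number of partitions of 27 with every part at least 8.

Enumerating:
27
8+19
9+18
10+17
11+16
12+15
13+14
8+8+11
8+9+10
9+9+9

10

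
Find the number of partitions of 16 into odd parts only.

32

A partial list (first 12 by largest part):
15,1
13,3
13,1,1,1
11,5
11,3,1,1
11,1,1,1,1,1
9,7
9,5,1,1
9,3,3,1
9,3,1,1,1,1
9,1,1,1,1,1,1,1
7,7,1,1
…and 20 more, for 32 total.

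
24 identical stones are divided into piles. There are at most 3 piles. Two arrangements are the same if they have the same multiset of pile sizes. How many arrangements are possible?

61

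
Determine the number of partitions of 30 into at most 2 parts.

16

The partitions of 30 that satisfy the conditions:
30
29, 1
28, 2
27, 3
26, 4
25, 5
24, 6
23, 7
22, 8
21, 9
20, 10
19, 11
18, 12
17, 13
16, 14
15, 15
That's 16 in total.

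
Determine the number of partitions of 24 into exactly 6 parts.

199

Counting exhaustively, 199 partitions satisfy the conditions.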